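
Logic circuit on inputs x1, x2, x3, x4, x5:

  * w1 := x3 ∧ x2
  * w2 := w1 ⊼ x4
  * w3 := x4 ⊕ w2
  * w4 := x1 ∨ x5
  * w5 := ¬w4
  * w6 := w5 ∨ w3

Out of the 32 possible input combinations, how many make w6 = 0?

w6 = w5 ∨ w3 must be 0, so both w5 = 0 and w3 = 0.
w5 = ¬w4 must be 0, so w4 = 1.
Enumerating the 32 input combinations, 9 give w6 = 0 and 23 give w6 = 1.

9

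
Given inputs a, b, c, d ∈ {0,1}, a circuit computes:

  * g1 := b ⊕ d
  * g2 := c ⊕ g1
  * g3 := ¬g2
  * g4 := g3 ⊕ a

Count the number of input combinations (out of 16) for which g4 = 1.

g4 = g3 ⊕ a must be 1, so g3 and a differ.
Enumerating the 16 input combinations, 8 give g4 = 1 and 8 give g4 = 0.

8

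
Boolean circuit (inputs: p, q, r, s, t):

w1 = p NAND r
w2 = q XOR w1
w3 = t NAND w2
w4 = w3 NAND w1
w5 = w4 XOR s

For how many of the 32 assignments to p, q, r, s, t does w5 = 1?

16

w5 = w4 XOR s must be 1, so w4 and s differ.
Enumerating the 32 input combinations, 16 give w5 = 1 and 16 give w5 = 0.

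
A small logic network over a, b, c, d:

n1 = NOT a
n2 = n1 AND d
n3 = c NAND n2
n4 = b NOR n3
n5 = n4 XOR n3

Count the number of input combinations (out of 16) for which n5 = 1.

15

n5 = n4 XOR n3 must be 1, so n4 and n3 differ.
Enumerating the 16 input combinations, 15 give n5 = 1 and 1 give n5 = 0.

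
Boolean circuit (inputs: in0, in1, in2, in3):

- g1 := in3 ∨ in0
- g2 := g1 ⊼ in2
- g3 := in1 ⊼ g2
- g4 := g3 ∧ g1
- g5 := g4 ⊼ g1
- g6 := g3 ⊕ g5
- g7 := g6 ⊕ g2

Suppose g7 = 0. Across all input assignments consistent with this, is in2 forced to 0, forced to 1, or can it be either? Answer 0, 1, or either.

Both values of in2 occur among assignments with g7 = 0:
  in2=0: in0=0, in1=0, in2=0, in3=1
  in2=1: in0=0, in1=1, in2=1, in3=0

either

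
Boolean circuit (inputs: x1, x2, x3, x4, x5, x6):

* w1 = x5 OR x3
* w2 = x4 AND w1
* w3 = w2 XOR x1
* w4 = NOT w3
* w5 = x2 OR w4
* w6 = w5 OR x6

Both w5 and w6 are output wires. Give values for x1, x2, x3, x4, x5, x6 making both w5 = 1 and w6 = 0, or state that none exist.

no solution exists

Across all 64 input combinations, none give both w5 = 1 and w6 = 0.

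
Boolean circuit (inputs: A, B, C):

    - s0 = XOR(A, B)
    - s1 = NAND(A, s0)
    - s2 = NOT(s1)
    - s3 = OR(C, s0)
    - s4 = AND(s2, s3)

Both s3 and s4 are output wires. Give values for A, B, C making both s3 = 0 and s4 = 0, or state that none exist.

A=0, B=0, C=0

Check with A=0, B=0, C=0:
s0 = XOR(A, B) = XOR(0, 0) = 0
s1 = NAND(A, s0) = NAND(0, 0) = 1
s2 = NOT(s1) = NOT 1 = 0
s3 = OR(C, s0) = OR(0, 0) = 0
s4 = AND(s2, s3) = AND(0, 0) = 0
So s3 = 0 and s4 = 0.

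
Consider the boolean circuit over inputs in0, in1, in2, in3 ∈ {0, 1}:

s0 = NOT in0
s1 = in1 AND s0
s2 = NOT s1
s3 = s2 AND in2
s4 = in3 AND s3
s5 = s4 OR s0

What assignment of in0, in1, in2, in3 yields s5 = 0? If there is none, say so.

s5 = s4 OR s0 must be 0, so both s4 = 0 and s0 = 0.
s4 = in3 AND s3 must be 0, so at least one of in3, s3 is 0.
Check with in0=1 in1=1 in2=0 in3=1:
s0 = NOT in0 = NOT 1 = 0
s1 = in1 AND s0 = 1 AND 0 = 0
s2 = NOT s1 = NOT 0 = 1
s3 = s2 AND in2 = 1 AND 0 = 0
s4 = in3 AND s3 = 1 AND 0 = 0
s5 = s4 OR s0 = 0 OR 0 = 0
So s5 = 0 as required.

in0=1 in1=1 in2=0 in3=1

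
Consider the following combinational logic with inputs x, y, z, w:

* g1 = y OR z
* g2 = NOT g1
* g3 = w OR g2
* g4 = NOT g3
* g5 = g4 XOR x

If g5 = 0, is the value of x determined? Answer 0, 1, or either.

Both values of x occur among assignments with g5 = 0:
  x=0: x=0, y=0, z=0, w=0
  x=1: x=1, y=0, z=1, w=0

either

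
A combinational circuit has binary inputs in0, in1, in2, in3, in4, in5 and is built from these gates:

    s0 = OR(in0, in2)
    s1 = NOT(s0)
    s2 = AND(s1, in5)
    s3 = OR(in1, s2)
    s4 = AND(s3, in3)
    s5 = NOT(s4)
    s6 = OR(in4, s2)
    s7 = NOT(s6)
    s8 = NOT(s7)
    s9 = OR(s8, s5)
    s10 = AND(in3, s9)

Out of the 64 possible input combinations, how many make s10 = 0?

39

s10 = AND(in3, s9) must be 0, so at least one of in3, s9 is 0.
Enumerating the 64 input combinations, 39 give s10 = 0 and 25 give s10 = 1.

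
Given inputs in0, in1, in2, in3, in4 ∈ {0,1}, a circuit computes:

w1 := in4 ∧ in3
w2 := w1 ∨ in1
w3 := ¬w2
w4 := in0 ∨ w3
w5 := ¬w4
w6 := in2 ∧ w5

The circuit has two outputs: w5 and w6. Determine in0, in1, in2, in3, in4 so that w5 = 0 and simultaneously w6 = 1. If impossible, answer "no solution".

Across all 32 input combinations, none give both w5 = 0 and w6 = 1.

no solution exists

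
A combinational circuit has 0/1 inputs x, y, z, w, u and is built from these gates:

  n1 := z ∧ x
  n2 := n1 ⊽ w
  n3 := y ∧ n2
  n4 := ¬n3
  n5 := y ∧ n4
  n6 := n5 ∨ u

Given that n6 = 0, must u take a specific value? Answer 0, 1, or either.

0

n6 = n5 ∨ u must be 0, so both n5 = 0 and u = 0.
n5 = y ∧ n4 must be 0, so at least one of y, n4 is 0.
Every assignment with n6 = 0 has u = 0; there are 11 such assignment(s).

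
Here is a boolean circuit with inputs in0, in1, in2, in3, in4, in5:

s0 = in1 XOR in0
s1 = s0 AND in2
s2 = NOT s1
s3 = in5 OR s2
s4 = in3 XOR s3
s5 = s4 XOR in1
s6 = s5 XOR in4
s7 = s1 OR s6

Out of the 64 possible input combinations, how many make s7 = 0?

s7 = s1 OR s6 must be 0, so both s1 = 0 and s6 = 0.
s1 = s0 AND in2 must be 0, so at least one of s0, in2 is 0.
s6 = s5 XOR in4 must be 0, so s5 and in4 are equal.
Enumerating the 64 input combinations, 24 give s7 = 0 and 40 give s7 = 1.

24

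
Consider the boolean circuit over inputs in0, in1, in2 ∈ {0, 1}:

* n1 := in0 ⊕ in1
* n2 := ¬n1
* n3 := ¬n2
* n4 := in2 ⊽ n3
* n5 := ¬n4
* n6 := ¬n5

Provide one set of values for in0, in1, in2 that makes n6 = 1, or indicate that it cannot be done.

n6 = ¬n5 must be 1, so n5 = 0.
Check with in0=1, in1=1, in2=0:
n1 = in0 ⊕ in1 = 1 ⊕ 1 = 0
n2 = ¬n1 = ¬0 = 1
n3 = ¬n2 = ¬1 = 0
n4 = in2 ⊽ n3 = 0 ⊽ 0 = 1
n5 = ¬n4 = ¬1 = 0
n6 = ¬n5 = ¬0 = 1
So n6 = 1 as required.

in0=1, in1=1, in2=0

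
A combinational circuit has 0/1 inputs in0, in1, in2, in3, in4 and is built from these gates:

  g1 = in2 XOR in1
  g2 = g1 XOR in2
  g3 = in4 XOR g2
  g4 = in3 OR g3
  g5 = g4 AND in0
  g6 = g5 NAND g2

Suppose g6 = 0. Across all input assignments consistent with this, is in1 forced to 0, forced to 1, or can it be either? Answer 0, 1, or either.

1

g6 = g5 NAND g2 must be 0, so both g5 = 1 and g2 = 1.
g5 = g4 AND in0 must be 1, so both g4 = 1 and in0 = 1.
g2 = g1 XOR in2 must be 1, so g1 and in2 differ.
Every assignment with g6 = 0 has in1 = 1; there are 6 such assignment(s).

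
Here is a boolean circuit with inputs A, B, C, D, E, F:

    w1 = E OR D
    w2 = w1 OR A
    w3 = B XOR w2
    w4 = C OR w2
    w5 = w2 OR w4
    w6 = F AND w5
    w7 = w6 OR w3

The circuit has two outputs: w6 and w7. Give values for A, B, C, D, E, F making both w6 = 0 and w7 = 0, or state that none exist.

Check with A=0, B=1, C=1, D=0, E=1, F=0:
w1 = E OR D = 1 OR 0 = 1
w2 = w1 OR A = 1 OR 0 = 1
w3 = B XOR w2 = 1 XOR 1 = 0
w4 = C OR w2 = 1 OR 1 = 1
w5 = w2 OR w4 = 1 OR 1 = 1
w6 = F AND w5 = 0 AND 1 = 0
w7 = w6 OR w3 = 0 OR 0 = 0
So w6 = 0 and w7 = 0.

A=0, B=1, C=1, D=0, E=1, F=0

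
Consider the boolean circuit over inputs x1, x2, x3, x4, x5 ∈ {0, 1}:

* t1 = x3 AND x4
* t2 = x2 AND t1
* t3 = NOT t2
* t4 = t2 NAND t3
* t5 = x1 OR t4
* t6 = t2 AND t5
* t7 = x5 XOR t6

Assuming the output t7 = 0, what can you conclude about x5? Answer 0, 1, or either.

either

Both values of x5 occur among assignments with t7 = 0:
  x5=0: x1=0, x2=0, x3=0, x4=0, x5=0
  x5=1: x1=0, x2=1, x3=1, x4=1, x5=1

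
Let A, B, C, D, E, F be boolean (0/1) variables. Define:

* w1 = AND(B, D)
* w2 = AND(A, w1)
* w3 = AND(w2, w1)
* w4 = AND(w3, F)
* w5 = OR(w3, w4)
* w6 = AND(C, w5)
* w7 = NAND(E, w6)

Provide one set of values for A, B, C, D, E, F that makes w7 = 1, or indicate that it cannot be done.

w7 = NAND(E, w6) must be 1, so at least one of E, w6 is 0.
Check with A=0, B=1, C=1, D=0, E=0, F=1:
w1 = AND(B, D) = AND(1, 0) = 0
w2 = AND(A, w1) = AND(0, 0) = 0
w3 = AND(w2, w1) = AND(0, 0) = 0
w4 = AND(w3, F) = AND(0, 1) = 0
w5 = OR(w3, w4) = OR(0, 0) = 0
w6 = AND(C, w5) = AND(1, 0) = 0
w7 = NAND(E, w6) = NAND(0, 0) = 1
So w7 = 1 as required.

A=0, B=1, C=1, D=0, E=0, F=1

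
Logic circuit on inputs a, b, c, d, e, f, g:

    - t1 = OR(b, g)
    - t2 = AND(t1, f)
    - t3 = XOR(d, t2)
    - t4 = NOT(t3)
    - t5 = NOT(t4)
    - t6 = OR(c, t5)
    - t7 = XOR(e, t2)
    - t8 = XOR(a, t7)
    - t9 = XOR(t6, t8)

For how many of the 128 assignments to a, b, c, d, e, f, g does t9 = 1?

t9 = XOR(t6, t8) must be 1, so t6 and t8 differ.
Enumerating the 128 input combinations, 64 give t9 = 1 and 64 give t9 = 0.

64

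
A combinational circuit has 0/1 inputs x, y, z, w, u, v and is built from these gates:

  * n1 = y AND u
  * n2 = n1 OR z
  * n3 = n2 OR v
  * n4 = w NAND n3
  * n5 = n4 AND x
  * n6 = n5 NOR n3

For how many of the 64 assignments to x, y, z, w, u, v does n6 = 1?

n6 = n5 NOR n3 must be 1, so both n5 = 0 and n3 = 0.
Satisfying assignments:
  x=0, y=0, z=0, w=0, u=0, v=0
  x=0, y=0, z=0, w=0, u=1, v=0
  x=0, y=0, z=0, w=1, u=0, v=0
  x=0, y=0, z=0, w=1, u=1, v=0
  x=0, y=1, z=0, w=0, u=0, v=0
  x=0, y=1, z=0, w=1, u=0, v=0

6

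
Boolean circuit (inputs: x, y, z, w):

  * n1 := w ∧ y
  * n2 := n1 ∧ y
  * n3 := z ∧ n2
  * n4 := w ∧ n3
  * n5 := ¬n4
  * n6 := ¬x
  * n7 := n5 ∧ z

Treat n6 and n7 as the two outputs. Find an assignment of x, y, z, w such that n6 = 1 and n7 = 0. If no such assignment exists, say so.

Check with x=0, y=0, z=0, w=1:
n1 = w ∧ y = 1 ∧ 0 = 0
n2 = n1 ∧ y = 0 ∧ 0 = 0
n3 = z ∧ n2 = 0 ∧ 0 = 0
n4 = w ∧ n3 = 1 ∧ 0 = 0
n5 = ¬n4 = ¬0 = 1
n6 = ¬x = ¬0 = 1
n7 = n5 ∧ z = 1 ∧ 0 = 0
So n6 = 1 and n7 = 0.

x=0, y=0, z=0, w=1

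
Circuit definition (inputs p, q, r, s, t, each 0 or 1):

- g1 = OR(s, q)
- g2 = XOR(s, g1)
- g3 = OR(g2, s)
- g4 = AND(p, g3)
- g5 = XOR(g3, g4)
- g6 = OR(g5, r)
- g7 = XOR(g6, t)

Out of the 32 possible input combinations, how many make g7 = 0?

16

g7 = XOR(g6, t) must be 0, so g6 and t are equal.
Enumerating the 32 input combinations, 16 give g7 = 0 and 16 give g7 = 1.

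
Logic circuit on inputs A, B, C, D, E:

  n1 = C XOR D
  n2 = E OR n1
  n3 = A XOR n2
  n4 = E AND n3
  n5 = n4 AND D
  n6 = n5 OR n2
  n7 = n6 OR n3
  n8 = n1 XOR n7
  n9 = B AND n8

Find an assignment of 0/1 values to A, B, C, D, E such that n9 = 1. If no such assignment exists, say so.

n9 = B AND n8 must be 1, so both B = 1 and n8 = 1.
n8 = n1 XOR n7 must be 1, so n1 and n7 differ.
Check with A=1, B=1, C=0, D=0, E=0:
n1 = C XOR D = 0 XOR 0 = 0
n2 = E OR n1 = 0 OR 0 = 0
n3 = A XOR n2 = 1 XOR 0 = 1
n4 = E AND n3 = 0 AND 1 = 0
n5 = n4 AND D = 0 AND 0 = 0
n6 = n5 OR n2 = 0 OR 0 = 0
n7 = n6 OR n3 = 0 OR 1 = 1
n8 = n1 XOR n7 = 0 XOR 1 = 1
n9 = B AND n8 = 1 AND 1 = 1
So n9 = 1 as required.

A=1, B=1, C=0, D=0, E=0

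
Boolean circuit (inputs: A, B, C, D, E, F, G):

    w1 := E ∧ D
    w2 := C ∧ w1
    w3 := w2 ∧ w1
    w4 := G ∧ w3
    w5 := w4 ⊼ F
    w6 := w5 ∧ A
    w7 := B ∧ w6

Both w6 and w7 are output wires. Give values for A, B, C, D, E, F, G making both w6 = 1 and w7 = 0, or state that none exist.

Check with A=1, B=0, C=0, D=0, E=1, F=1, G=1:
w1 = E ∧ D = 1 ∧ 0 = 0
w2 = C ∧ w1 = 0 ∧ 0 = 0
w3 = w2 ∧ w1 = 0 ∧ 0 = 0
w4 = G ∧ w3 = 1 ∧ 0 = 0
w5 = w4 ⊼ F = 0 ⊼ 1 = 1
w6 = w5 ∧ A = 1 ∧ 1 = 1
w7 = B ∧ w6 = 0 ∧ 1 = 0
So w6 = 1 and w7 = 0.

A=1, B=0, C=0, D=0, E=1, F=1, G=1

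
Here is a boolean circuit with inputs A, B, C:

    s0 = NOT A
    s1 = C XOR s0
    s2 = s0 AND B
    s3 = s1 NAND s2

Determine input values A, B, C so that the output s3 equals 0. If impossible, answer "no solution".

A=0, B=1, C=0

s3 = s1 NAND s2 must be 0, so both s1 = 1 and s2 = 1.
Check with A=0, B=1, C=0:
s0 = NOT A = NOT 0 = 1
s1 = C XOR s0 = 0 XOR 1 = 1
s2 = s0 AND B = 1 AND 1 = 1
s3 = s1 NAND s2 = 1 NAND 1 = 0
So s3 = 0 as required.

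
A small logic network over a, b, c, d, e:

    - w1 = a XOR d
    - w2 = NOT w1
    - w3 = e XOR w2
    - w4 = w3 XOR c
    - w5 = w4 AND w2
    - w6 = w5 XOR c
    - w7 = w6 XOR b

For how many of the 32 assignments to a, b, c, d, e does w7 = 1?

w7 = w6 XOR b must be 1, so w6 and b differ.
Enumerating the 32 input combinations, 16 give w7 = 1 and 16 give w7 = 0.

16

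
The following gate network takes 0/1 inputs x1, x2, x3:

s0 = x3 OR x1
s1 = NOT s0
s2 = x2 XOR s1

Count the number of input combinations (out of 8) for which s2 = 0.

4

s2 = x2 XOR s1 must be 0, so x2 and s1 are equal.
Satisfying assignments:
  x1=0, x2=0, x3=1
  x1=0, x2=1, x3=0
  x1=1, x2=0, x3=0
  x1=1, x2=0, x3=1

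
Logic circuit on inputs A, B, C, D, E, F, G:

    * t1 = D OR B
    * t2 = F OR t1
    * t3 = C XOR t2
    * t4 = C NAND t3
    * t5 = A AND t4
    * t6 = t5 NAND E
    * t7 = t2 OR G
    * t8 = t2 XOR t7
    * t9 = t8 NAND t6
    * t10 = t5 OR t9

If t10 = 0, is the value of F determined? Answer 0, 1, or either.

t10 = t5 OR t9 must be 0, so both t5 = 0 and t9 = 0.
t5 = A AND t4 must be 0, so at least one of A, t4 is 0.
Every assignment with t10 = 0 has F = 0; there are 6 such assignment(s).

0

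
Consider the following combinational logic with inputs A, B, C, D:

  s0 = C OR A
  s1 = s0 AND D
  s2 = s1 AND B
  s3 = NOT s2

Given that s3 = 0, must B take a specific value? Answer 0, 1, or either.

1

s3 = NOT s2 must be 0, so s2 = 1.
s2 = s1 AND B must be 1, so both s1 = 1 and B = 1.
s1 = s0 AND D must be 1, so both s0 = 1 and D = 1.
Every assignment with s3 = 0 has B = 1; there are 3 such assignment(s).
  A=0, B=1, C=1, D=1
  A=1, B=1, C=0, D=1
  A=1, B=1, C=1, D=1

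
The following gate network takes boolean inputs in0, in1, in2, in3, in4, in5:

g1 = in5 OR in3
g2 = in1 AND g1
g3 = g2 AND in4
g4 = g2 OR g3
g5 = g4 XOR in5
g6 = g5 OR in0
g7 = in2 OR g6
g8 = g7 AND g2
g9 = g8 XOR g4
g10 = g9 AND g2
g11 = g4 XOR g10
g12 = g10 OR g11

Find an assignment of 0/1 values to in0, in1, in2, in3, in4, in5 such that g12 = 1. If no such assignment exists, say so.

g12 = g10 OR g11 must be 1, so at least one of g10, g11 is 1.
Check with in0=1 in1=1 in2=0 in3=1 in4=1 in5=0:
g1 = in5 OR in3 = 0 OR 1 = 1
g2 = in1 AND g1 = 1 AND 1 = 1
g3 = g2 AND in4 = 1 AND 1 = 1
g4 = g2 OR g3 = 1 OR 1 = 1
g5 = g4 XOR in5 = 1 XOR 0 = 1
g6 = g5 OR in0 = 1 OR 1 = 1
g7 = in2 OR g6 = 0 OR 1 = 1
g8 = g7 AND g2 = 1 AND 1 = 1
g9 = g8 XOR g4 = 1 XOR 1 = 0
g10 = g9 AND g2 = 0 AND 1 = 0
g11 = g4 XOR g10 = 1 XOR 0 = 1
g12 = g10 OR g11 = 0 OR 1 = 1
So g12 = 1 as required.

in0=1 in1=1 in2=0 in3=1 in4=1 in5=0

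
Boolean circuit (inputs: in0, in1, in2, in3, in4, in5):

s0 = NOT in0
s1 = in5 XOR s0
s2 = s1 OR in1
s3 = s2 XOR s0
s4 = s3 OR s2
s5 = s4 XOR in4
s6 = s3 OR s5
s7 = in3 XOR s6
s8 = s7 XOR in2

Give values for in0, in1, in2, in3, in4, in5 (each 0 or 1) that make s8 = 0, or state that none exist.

s8 = s7 XOR in2 must be 0, so s7 and in2 are equal.
Check with in0=0, in1=0, in2=1, in3=0, in4=1, in5=1:
s0 = NOT in0 = NOT 0 = 1
s1 = in5 XOR s0 = 1 XOR 1 = 0
s2 = s1 OR in1 = 0 OR 0 = 0
s3 = s2 XOR s0 = 0 XOR 1 = 1
s4 = s3 OR s2 = 1 OR 0 = 1
s5 = s4 XOR in4 = 1 XOR 1 = 0
s6 = s3 OR s5 = 1 OR 0 = 1
s7 = in3 XOR s6 = 0 XOR 1 = 1
s8 = s7 XOR in2 = 1 XOR 1 = 0
So s8 = 0 as required.

in0=0, in1=0, in2=1, in3=0, in4=1, in5=1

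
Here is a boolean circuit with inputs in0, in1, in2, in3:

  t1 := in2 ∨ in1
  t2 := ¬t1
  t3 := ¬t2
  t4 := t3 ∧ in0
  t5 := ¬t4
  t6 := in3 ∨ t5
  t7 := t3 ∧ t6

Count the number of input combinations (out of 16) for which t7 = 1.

t7 = t3 ∧ t6 must be 1, so both t3 = 1 and t6 = 1.
Enumerating the 16 input combinations, 9 give t7 = 1 and 7 give t7 = 0.

9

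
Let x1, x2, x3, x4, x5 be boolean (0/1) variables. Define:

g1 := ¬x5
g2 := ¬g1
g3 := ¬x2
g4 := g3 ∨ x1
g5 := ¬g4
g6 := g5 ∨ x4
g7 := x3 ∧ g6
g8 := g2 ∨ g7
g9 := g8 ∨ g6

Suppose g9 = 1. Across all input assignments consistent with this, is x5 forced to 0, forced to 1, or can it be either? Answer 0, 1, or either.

either

Both values of x5 occur among assignments with g9 = 1:
  x5=0: x1=0, x2=0, x3=0, x4=1, x5=0
  x5=1: x1=0, x2=0, x3=0, x4=0, x5=1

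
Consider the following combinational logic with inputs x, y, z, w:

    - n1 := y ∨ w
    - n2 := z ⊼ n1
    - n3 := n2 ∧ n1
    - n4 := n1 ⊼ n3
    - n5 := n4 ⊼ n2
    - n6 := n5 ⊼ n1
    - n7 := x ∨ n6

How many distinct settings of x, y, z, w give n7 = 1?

10

n7 = x ∨ n6 must be 1, so at least one of x, n6 is 1.
Enumerating the 16 input combinations, 10 give n7 = 1 and 6 give n7 = 0.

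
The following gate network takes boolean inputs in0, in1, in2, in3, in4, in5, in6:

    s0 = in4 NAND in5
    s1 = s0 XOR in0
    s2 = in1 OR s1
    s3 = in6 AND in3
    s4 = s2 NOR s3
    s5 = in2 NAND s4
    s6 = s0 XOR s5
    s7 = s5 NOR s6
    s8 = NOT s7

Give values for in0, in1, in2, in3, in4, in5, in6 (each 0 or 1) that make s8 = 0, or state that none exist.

s8 = NOT s7 must be 0, so s7 = 1.
s7 = s5 NOR s6 must be 1, so both s5 = 0 and s6 = 0.
s5 = in2 NAND s4 must be 0, so both in2 = 1 and s4 = 1.
Check with in0=0, in1=0, in2=1, in3=0, in4=1, in5=1, in6=1:
s0 = in4 NAND in5 = 1 NAND 1 = 0
s1 = s0 XOR in0 = 0 XOR 0 = 0
s2 = in1 OR s1 = 0 OR 0 = 0
s3 = in6 AND in3 = 1 AND 0 = 0
s4 = s2 NOR s3 = 0 NOR 0 = 1
s5 = in2 NAND s4 = 1 NAND 1 = 0
s6 = s0 XOR s5 = 0 XOR 0 = 0
s7 = s5 NOR s6 = 0 NOR 0 = 1
s8 = NOT s7 = NOT 1 = 0
So s8 = 0 as required.

in0=0, in1=0, in2=1, in3=0, in4=1, in5=1, in6=1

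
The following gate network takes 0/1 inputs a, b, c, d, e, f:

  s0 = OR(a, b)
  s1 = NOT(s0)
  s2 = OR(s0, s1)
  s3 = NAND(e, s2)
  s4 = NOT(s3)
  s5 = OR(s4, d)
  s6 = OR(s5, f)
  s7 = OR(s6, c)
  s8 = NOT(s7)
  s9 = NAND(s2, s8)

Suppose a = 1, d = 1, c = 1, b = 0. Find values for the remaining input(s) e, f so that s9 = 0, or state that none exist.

no solution exists

With a = 1, d = 1, c = 1, b = 0 fixed, none of the 4 settings of e, f give s9 = 0.
For example, with e=0, f=0:
s0 = OR(a, b) = OR(1, 0) = 1
s1 = NOT(s0) = NOT 1 = 0
s2 = OR(s0, s1) = OR(1, 0) = 1
s3 = NAND(e, s2) = NAND(0, 1) = 1
s4 = NOT(s3) = NOT 1 = 0
s5 = OR(s4, d) = OR(0, 1) = 1
s6 = OR(s5, f) = OR(1, 0) = 1
s7 = OR(s6, c) = OR(1, 1) = 1
s8 = NOT(s7) = NOT 1 = 0
s9 = NAND(s2, s8) = NAND(1, 0) = 1
giving s9 = 1 ≠ 0.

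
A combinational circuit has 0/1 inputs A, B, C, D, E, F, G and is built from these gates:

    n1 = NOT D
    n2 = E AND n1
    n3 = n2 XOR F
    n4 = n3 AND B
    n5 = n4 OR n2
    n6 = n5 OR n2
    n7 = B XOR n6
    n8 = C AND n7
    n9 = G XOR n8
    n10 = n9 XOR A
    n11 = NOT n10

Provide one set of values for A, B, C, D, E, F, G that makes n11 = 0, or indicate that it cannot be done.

n11 = NOT n10 must be 0, so n10 = 1.
n10 = n9 XOR A must be 1, so n9 and A differ.
Check with A=0, B=0, C=1, D=0, E=0, F=0, G=1:
n1 = NOT D = NOT 0 = 1
n2 = E AND n1 = 0 AND 1 = 0
n3 = n2 XOR F = 0 XOR 0 = 0
n4 = n3 AND B = 0 AND 0 = 0
n5 = n4 OR n2 = 0 OR 0 = 0
n6 = n5 OR n2 = 0 OR 0 = 0
n7 = B XOR n6 = 0 XOR 0 = 0
n8 = C AND n7 = 1 AND 0 = 0
n9 = G XOR n8 = 1 XOR 0 = 1
n10 = n9 XOR A = 1 XOR 0 = 1
n11 = NOT n10 = NOT 1 = 0
So n11 = 0 as required.

A=0, B=0, C=1, D=0, E=0, F=0, G=1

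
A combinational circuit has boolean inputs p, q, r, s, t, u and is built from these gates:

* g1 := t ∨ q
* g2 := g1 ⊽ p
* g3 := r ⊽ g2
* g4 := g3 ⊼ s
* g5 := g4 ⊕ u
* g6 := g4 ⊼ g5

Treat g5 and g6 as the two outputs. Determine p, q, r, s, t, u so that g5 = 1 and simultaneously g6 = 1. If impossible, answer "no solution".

p=0, q=1, r=0, s=1, t=0, u=1

Check with p=0, q=1, r=0, s=1, t=0, u=1:
g1 = t ∨ q = 0 ∨ 1 = 1
g2 = g1 ⊽ p = 1 ⊽ 0 = 0
g3 = r ⊽ g2 = 0 ⊽ 0 = 1
g4 = g3 ⊼ s = 1 ⊼ 1 = 0
g5 = g4 ⊕ u = 0 ⊕ 1 = 1
g6 = g4 ⊼ g5 = 0 ⊼ 1 = 1
So g5 = 1 and g6 = 1.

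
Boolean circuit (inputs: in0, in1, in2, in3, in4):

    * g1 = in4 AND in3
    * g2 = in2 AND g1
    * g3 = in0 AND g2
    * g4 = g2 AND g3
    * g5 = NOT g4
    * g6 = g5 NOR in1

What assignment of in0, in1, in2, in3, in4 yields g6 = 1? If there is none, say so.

in0=1 in1=0 in2=1 in3=1 in4=1

g6 = g5 NOR in1 must be 1, so both g5 = 0 and in1 = 0.
g5 = NOT g4 must be 0, so g4 = 1.
g4 = g2 AND g3 must be 1, so both g2 = 1 and g3 = 1.
Check with in0=1 in1=0 in2=1 in3=1 in4=1:
g1 = in4 AND in3 = 1 AND 1 = 1
g2 = in2 AND g1 = 1 AND 1 = 1
g3 = in0 AND g2 = 1 AND 1 = 1
g4 = g2 AND g3 = 1 AND 1 = 1
g5 = NOT g4 = NOT 1 = 0
g6 = g5 NOR in1 = 0 NOR 0 = 1
So g6 = 1 as required.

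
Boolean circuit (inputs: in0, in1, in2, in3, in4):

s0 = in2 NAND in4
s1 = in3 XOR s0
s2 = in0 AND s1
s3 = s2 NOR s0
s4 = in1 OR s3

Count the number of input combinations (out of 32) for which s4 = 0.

13

s4 = in1 OR s3 must be 0, so both in1 = 0 and s3 = 0.
Enumerating the 32 input combinations, 13 give s4 = 0 and 19 give s4 = 1.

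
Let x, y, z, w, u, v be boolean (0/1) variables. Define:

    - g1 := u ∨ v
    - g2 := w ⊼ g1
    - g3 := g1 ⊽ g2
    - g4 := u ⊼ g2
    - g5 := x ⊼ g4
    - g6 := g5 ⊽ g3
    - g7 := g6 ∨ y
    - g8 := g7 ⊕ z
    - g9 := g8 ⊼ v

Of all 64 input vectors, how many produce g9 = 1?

g9 = g8 ⊼ v must be 1, so at least one of g8, v is 0.
Enumerating the 64 input combinations, 48 give g9 = 1 and 16 give g9 = 0.

48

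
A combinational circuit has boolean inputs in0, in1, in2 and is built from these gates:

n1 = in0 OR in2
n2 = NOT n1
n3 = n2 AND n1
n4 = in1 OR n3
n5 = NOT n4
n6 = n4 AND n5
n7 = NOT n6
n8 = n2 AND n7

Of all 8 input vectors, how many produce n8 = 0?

n8 = n2 AND n7 must be 0, so at least one of n2, n7 is 0.
Enumerating the 8 input combinations, 6 give n8 = 0 and 2 give n8 = 1.

6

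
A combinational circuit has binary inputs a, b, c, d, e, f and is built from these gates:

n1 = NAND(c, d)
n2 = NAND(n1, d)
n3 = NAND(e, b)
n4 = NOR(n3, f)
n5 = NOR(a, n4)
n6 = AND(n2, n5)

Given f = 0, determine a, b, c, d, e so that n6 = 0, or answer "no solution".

n6 = AND(n2, n5) must be 0, so at least one of n2, n5 is 0.
Check with f = 0 and a=0, b=0, c=0, d=1, e=1:
n1 = NAND(c, d) = NAND(0, 1) = 1
n2 = NAND(n1, d) = NAND(1, 1) = 0
n3 = NAND(e, b) = NAND(1, 0) = 1
n4 = NOR(n3, f) = NOR(1, 0) = 0
n5 = NOR(a, n4) = NOR(0, 0) = 1
n6 = AND(n2, n5) = AND(0, 1) = 0
So n6 = 0.

a=0 b=0 c=0 d=1 e=1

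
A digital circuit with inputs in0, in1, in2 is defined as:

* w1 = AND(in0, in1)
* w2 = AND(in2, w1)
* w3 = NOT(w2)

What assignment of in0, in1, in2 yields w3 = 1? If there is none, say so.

w3 = NOT(w2) must be 1, so w2 = 0.
Check with in0=1 in1=1 in2=0:
w1 = AND(in0, in1) = AND(1, 1) = 1
w2 = AND(in2, w1) = AND(0, 1) = 0
w3 = NOT(w2) = NOT 0 = 1
So w3 = 1 as required.

in0=1 in1=1 in2=0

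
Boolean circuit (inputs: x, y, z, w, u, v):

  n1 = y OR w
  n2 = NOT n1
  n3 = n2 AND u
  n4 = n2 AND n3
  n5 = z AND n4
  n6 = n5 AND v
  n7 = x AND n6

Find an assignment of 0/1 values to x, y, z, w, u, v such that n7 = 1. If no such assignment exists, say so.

x=1, y=0, z=1, w=0, u=1, v=1

n7 = x AND n6 must be 1, so both x = 1 and n6 = 1.
Check with x=1, y=0, z=1, w=0, u=1, v=1:
n1 = y OR w = 0 OR 0 = 0
n2 = NOT n1 = NOT 0 = 1
n3 = n2 AND u = 1 AND 1 = 1
n4 = n2 AND n3 = 1 AND 1 = 1
n5 = z AND n4 = 1 AND 1 = 1
n6 = n5 AND v = 1 AND 1 = 1
n7 = x AND n6 = 1 AND 1 = 1
So n7 = 1 as required.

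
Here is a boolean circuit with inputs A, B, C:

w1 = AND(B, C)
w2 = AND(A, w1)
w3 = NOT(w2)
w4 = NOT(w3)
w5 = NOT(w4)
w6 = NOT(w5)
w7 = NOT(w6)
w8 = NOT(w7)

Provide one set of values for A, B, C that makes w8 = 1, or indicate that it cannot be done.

w8 = NOT(w7) must be 1, so w7 = 0.
w7 = NOT(w6) must be 0, so w6 = 1.
w6 = NOT(w5) must be 1, so w5 = 0.
Check with A=1, B=1, C=1:
w1 = AND(B, C) = AND(1, 1) = 1
w2 = AND(A, w1) = AND(1, 1) = 1
w3 = NOT(w2) = NOT 1 = 0
w4 = NOT(w3) = NOT 0 = 1
w5 = NOT(w4) = NOT 1 = 0
w6 = NOT(w5) = NOT 0 = 1
w7 = NOT(w6) = NOT 1 = 0
w8 = NOT(w7) = NOT 0 = 1
So w8 = 1 as required.

A=1, B=1, C=1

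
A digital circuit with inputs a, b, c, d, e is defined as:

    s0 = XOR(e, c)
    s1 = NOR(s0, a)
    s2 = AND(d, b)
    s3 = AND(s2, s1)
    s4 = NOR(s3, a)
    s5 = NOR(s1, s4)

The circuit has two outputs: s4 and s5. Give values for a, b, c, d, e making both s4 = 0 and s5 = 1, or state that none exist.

Check with a=1, b=1, c=0, d=1, e=1:
s0 = XOR(e, c) = XOR(1, 0) = 1
s1 = NOR(s0, a) = NOR(1, 1) = 0
s2 = AND(d, b) = AND(1, 1) = 1
s3 = AND(s2, s1) = AND(1, 0) = 0
s4 = NOR(s3, a) = NOR(0, 1) = 0
s5 = NOR(s1, s4) = NOR(0, 0) = 1
So s4 = 0 and s5 = 1.

a=1, b=1, c=0, d=1, e=1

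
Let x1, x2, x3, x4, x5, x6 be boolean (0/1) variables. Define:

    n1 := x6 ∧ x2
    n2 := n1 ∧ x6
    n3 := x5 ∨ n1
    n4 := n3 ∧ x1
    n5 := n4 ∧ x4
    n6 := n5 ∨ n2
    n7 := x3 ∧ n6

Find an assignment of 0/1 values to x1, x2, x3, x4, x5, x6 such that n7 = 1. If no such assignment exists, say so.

x1=1, x2=0, x3=1, x4=1, x5=1, x6=0

n7 = x3 ∧ n6 must be 1, so both x3 = 1 and n6 = 1.
n6 = n5 ∨ n2 must be 1, so at least one of n5, n2 is 1.
Check with x1=1, x2=0, x3=1, x4=1, x5=1, x6=0:
n1 = x6 ∧ x2 = 0 ∧ 0 = 0
n2 = n1 ∧ x6 = 0 ∧ 0 = 0
n3 = x5 ∨ n1 = 1 ∨ 0 = 1
n4 = n3 ∧ x1 = 1 ∧ 1 = 1
n5 = n4 ∧ x4 = 1 ∧ 1 = 1
n6 = n5 ∨ n2 = 1 ∨ 0 = 1
n7 = x3 ∧ n6 = 1 ∧ 1 = 1
So n7 = 1 as required.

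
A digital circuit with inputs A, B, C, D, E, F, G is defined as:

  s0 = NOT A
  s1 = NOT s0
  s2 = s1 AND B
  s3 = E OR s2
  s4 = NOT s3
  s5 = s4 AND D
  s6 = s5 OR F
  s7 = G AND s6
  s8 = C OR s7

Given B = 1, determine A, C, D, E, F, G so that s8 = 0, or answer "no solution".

A=1, C=0, D=0, E=1, F=1, G=0

s8 = C OR s7 must be 0, so both C = 0 and s7 = 0.
Check with B = 1 and A=1, C=0, D=0, E=1, F=1, G=0:
s0 = NOT A = NOT 1 = 0
s1 = NOT s0 = NOT 0 = 1
s2 = s1 AND B = 1 AND 1 = 1
s3 = E OR s2 = 1 OR 1 = 1
s4 = NOT s3 = NOT 1 = 0
s5 = s4 AND D = 0 AND 0 = 0
s6 = s5 OR F = 0 OR 1 = 1
s7 = G AND s6 = 0 AND 1 = 0
s8 = C OR s7 = 0 OR 0 = 0
So s8 = 0.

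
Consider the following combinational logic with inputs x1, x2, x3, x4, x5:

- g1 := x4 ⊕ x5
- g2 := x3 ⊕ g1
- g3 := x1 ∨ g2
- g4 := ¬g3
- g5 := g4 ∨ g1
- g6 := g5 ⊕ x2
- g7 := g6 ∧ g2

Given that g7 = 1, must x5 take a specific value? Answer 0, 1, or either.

Both values of x5 occur among assignments with g7 = 1:
  x5=0: x1=0, x2=0, x3=0, x4=1, x5=0
  x5=1: x1=0, x2=0, x3=0, x4=0, x5=1

either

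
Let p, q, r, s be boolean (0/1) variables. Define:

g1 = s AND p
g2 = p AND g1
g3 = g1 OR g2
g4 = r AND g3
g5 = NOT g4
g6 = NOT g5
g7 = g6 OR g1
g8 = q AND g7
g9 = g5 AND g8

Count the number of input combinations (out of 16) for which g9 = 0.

g9 = g5 AND g8 must be 0, so at least one of g5, g8 is 0.
Enumerating the 16 input combinations, 15 give g9 = 0 and 1 give g9 = 1.

15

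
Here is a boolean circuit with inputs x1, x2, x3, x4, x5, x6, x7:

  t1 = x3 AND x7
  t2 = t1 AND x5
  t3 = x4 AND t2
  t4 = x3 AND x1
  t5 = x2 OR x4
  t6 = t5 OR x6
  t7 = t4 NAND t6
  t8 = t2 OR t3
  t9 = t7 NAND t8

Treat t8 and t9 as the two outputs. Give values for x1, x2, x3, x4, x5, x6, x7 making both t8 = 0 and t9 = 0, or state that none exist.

no solution exists

Across all 128 input combinations, none give both t8 = 0 and t9 = 0.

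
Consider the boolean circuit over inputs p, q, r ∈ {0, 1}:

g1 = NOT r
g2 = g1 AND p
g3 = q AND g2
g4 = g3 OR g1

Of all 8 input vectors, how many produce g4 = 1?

g4 = g3 OR g1 must be 1, so at least one of g3, g1 is 1.
Enumerating the 8 input combinations, 4 give g4 = 1 and 4 give g4 = 0.

4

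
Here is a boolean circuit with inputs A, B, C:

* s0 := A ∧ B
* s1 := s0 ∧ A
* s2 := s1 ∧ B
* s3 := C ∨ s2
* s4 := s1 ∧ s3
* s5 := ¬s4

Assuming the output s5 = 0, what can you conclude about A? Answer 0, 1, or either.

1

s5 = ¬s4 must be 0, so s4 = 1.
Every assignment with s5 = 0 has A = 1; there are 2 such assignment(s).
  A=1, B=1, C=0
  A=1, B=1, C=1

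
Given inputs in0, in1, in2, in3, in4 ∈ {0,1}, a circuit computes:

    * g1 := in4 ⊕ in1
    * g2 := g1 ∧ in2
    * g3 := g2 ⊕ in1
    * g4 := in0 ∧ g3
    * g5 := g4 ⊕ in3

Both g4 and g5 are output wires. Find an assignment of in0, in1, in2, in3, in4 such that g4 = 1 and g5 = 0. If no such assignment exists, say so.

in0=1, in1=1, in2=0, in3=1, in4=1

Check with in0=1, in1=1, in2=0, in3=1, in4=1:
g1 = in4 ⊕ in1 = 1 ⊕ 1 = 0
g2 = g1 ∧ in2 = 0 ∧ 0 = 0
g3 = g2 ⊕ in1 = 0 ⊕ 1 = 1
g4 = in0 ∧ g3 = 1 ∧ 1 = 1
g5 = g4 ⊕ in3 = 1 ⊕ 1 = 0
So g4 = 1 and g5 = 0.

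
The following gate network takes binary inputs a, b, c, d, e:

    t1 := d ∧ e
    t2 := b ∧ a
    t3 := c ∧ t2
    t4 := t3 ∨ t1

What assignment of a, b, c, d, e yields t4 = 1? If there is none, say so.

a=1 b=1 c=1 d=0 e=1

t4 = t3 ∨ t1 must be 1, so at least one of t3, t1 is 1.
Check with a=1 b=1 c=1 d=0 e=1:
t1 = d ∧ e = 0 ∧ 1 = 0
t2 = b ∧ a = 1 ∧ 1 = 1
t3 = c ∧ t2 = 1 ∧ 1 = 1
t4 = t3 ∨ t1 = 1 ∨ 0 = 1
So t4 = 1 as required.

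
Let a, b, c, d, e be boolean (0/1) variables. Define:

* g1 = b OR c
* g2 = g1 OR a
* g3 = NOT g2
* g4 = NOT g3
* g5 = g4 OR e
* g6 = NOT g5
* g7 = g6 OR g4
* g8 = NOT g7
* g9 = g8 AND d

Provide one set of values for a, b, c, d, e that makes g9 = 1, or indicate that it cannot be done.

a=0, b=0, c=0, d=1, e=1

Check with a=0, b=0, c=0, d=1, e=1:
g1 = b OR c = 0 OR 0 = 0
g2 = g1 OR a = 0 OR 0 = 0
g3 = NOT g2 = NOT 0 = 1
g4 = NOT g3 = NOT 1 = 0
g5 = g4 OR e = 0 OR 1 = 1
g6 = NOT g5 = NOT 1 = 0
g7 = g6 OR g4 = 0 OR 0 = 0
g8 = NOT g7 = NOT 0 = 1
g9 = g8 AND d = 1 AND 1 = 1
So g9 = 1 as required.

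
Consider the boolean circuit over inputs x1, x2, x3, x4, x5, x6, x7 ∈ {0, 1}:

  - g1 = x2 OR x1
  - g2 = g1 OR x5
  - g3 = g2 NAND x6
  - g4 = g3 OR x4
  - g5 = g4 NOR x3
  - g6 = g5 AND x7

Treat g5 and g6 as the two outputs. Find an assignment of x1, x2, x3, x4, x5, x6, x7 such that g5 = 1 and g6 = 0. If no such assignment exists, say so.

x1=1, x2=1, x3=0, x4=0, x5=1, x6=1, x7=0

Check with x1=1, x2=1, x3=0, x4=0, x5=1, x6=1, x7=0:
g1 = x2 OR x1 = 1 OR 1 = 1
g2 = g1 OR x5 = 1 OR 1 = 1
g3 = g2 NAND x6 = 1 NAND 1 = 0
g4 = g3 OR x4 = 0 OR 0 = 0
g5 = g4 NOR x3 = 0 NOR 0 = 1
g6 = g5 AND x7 = 1 AND 0 = 0
So g5 = 1 and g6 = 0.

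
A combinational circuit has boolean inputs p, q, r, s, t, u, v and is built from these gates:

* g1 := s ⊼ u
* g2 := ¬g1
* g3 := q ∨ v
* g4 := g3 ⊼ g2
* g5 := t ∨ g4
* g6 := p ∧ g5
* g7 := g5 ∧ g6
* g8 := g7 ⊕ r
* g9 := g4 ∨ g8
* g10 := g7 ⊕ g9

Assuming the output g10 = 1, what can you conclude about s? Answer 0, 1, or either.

either

Both values of s occur among assignments with g10 = 1:
  s=0: p=0, q=0, r=0, s=0, t=0, u=0, v=0
  s=1: p=0, q=0, r=0, s=1, t=0, u=0, v=0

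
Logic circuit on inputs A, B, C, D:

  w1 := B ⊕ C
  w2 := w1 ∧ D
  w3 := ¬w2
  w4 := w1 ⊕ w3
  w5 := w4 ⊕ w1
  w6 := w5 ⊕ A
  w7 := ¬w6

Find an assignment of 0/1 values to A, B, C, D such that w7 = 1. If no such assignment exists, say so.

w7 = ¬w6 must be 1, so w6 = 0.
w6 = w5 ⊕ A must be 0, so w5 and A are equal.
Check with A=0, B=0, C=1, D=1:
w1 = B ⊕ C = 0 ⊕ 1 = 1
w2 = w1 ∧ D = 1 ∧ 1 = 1
w3 = ¬w2 = ¬1 = 0
w4 = w1 ⊕ w3 = 1 ⊕ 0 = 1
w5 = w4 ⊕ w1 = 1 ⊕ 1 = 0
w6 = w5 ⊕ A = 0 ⊕ 0 = 0
w7 = ¬w6 = ¬0 = 1
So w7 = 1 as required.

A=0, B=0, C=1, D=1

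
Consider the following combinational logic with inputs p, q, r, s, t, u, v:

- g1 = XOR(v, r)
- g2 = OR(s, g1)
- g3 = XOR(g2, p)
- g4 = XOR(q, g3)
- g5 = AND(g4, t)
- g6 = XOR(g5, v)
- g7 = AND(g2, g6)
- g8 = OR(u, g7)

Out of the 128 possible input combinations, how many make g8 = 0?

40

g8 = OR(u, g7) must be 0, so both u = 0 and g7 = 0.
g7 = AND(g2, g6) must be 0, so at least one of g2, g6 is 0.
Enumerating the 128 input combinations, 40 give g8 = 0 and 88 give g8 = 1.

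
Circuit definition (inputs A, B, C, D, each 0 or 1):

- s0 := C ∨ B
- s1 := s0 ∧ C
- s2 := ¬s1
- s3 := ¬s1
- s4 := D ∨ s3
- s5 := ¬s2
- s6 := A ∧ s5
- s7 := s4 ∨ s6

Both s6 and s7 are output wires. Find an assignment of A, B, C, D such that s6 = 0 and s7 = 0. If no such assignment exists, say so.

A=0 B=0 C=1 D=0

Check with A=0 B=0 C=1 D=0:
s0 = C ∨ B = 1 ∨ 0 = 1
s1 = s0 ∧ C = 1 ∧ 1 = 1
s2 = ¬s1 = ¬1 = 0
s3 = ¬s1 = ¬1 = 0
s4 = D ∨ s3 = 0 ∨ 0 = 0
s5 = ¬s2 = ¬0 = 1
s6 = A ∧ s5 = 0 ∧ 1 = 0
s7 = s4 ∨ s6 = 0 ∨ 0 = 0
So s6 = 0 and s7 = 0.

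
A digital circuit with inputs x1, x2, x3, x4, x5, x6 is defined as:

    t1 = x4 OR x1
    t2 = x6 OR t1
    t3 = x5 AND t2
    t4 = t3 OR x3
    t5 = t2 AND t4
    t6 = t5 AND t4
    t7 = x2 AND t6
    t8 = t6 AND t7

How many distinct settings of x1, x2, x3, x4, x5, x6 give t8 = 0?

t8 = t6 AND t7 must be 0, so at least one of t6, t7 is 0.
Enumerating the 64 input combinations, 43 give t8 = 0 and 21 give t8 = 1.

43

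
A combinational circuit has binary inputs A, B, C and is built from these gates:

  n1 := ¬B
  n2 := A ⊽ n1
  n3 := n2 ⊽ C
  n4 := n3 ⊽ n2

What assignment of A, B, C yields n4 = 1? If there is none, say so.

A=1, B=0, C=1

n4 = n3 ⊽ n2 must be 1, so both n3 = 0 and n2 = 0.
n3 = n2 ⊽ C must be 0, so at least one of n2, C is 1.
n2 = A ⊽ n1 must be 0, so at least one of A, n1 is 1.
Check with A=1, B=0, C=1:
n1 = ¬B = ¬0 = 1
n2 = A ⊽ n1 = 1 ⊽ 1 = 0
n3 = n2 ⊽ C = 0 ⊽ 1 = 0
n4 = n3 ⊽ n2 = 0 ⊽ 0 = 1
So n4 = 1 as required.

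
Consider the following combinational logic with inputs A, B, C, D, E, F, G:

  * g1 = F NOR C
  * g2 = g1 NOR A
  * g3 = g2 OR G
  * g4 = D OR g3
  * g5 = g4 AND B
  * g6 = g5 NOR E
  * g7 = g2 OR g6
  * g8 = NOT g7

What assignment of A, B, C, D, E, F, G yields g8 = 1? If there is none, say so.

A=1, B=0, C=0, D=0, E=1, F=1, G=0

Check with A=1, B=0, C=0, D=0, E=1, F=1, G=0:
g1 = F NOR C = 1 NOR 0 = 0
g2 = g1 NOR A = 0 NOR 1 = 0
g3 = g2 OR G = 0 OR 0 = 0
g4 = D OR g3 = 0 OR 0 = 0
g5 = g4 AND B = 0 AND 0 = 0
g6 = g5 NOR E = 0 NOR 1 = 0
g7 = g2 OR g6 = 0 OR 0 = 0
g8 = NOT g7 = NOT 0 = 1
So g8 = 1 as required.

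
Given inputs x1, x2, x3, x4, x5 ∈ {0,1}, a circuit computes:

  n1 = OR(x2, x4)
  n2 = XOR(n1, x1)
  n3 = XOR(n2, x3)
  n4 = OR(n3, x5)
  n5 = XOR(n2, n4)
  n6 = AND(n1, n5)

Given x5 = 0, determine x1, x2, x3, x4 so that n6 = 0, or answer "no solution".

x1=1, x2=0, x3=0, x4=0

n6 = AND(n1, n5) must be 0, so at least one of n1, n5 is 0.
Check with x5 = 0 and x1=1, x2=0, x3=0, x4=0:
n1 = OR(x2, x4) = OR(0, 0) = 0
n2 = XOR(n1, x1) = XOR(0, 1) = 1
n3 = XOR(n2, x3) = XOR(1, 0) = 1
n4 = OR(n3, x5) = OR(1, 0) = 1
n5 = XOR(n2, n4) = XOR(1, 1) = 0
n6 = AND(n1, n5) = AND(0, 0) = 0
So n6 = 0.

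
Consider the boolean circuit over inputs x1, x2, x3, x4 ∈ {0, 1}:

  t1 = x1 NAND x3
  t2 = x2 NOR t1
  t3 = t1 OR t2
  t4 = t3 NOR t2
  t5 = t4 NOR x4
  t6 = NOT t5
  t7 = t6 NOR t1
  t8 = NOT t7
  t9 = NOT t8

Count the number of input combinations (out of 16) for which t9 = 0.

15

t9 = NOT t8 must be 0, so t8 = 1.
Enumerating the 16 input combinations, 15 give t9 = 0 and 1 give t9 = 1.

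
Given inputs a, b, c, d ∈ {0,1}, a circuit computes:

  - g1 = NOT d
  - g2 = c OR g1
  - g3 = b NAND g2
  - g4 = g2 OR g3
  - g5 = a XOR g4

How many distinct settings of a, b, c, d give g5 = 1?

g5 = a XOR g4 must be 1, so a and g4 differ.
Enumerating the 16 input combinations, 8 give g5 = 1 and 8 give g5 = 0.

8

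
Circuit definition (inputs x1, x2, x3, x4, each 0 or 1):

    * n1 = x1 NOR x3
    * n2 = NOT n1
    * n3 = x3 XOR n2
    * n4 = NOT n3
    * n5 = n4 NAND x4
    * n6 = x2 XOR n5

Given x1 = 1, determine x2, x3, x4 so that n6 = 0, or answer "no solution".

n6 = x2 XOR n5 must be 0, so x2 and n5 are equal.
Check with x1 = 1 and x2=1, x3=0, x4=0:
n1 = x1 NOR x3 = 1 NOR 0 = 0
n2 = NOT n1 = NOT 0 = 1
n3 = x3 XOR n2 = 0 XOR 1 = 1
n4 = NOT n3 = NOT 1 = 0
n5 = n4 NAND x4 = 0 NAND 0 = 1
n6 = x2 XOR n5 = 1 XOR 1 = 0
So n6 = 0.

x2=1, x3=0, x4=0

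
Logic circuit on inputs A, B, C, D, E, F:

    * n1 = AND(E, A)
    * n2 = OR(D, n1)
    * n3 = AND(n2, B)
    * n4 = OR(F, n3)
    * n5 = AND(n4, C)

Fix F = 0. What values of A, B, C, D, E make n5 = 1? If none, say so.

Check with F = 0 and A=1, B=1, C=1, D=1, E=0:
n1 = AND(E, A) = AND(0, 1) = 0
n2 = OR(D, n1) = OR(1, 0) = 1
n3 = AND(n2, B) = AND(1, 1) = 1
n4 = OR(F, n3) = OR(0, 1) = 1
n5 = AND(n4, C) = AND(1, 1) = 1
So n5 = 1.

A=1, B=1, C=1, D=1, E=0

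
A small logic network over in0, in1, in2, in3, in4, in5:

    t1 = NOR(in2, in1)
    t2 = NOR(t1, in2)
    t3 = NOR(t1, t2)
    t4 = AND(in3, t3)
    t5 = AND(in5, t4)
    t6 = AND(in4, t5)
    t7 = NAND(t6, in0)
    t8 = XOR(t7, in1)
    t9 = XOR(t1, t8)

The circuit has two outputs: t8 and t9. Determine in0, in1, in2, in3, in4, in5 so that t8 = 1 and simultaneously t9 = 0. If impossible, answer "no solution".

Check with in0=0 in1=0 in2=0 in3=0 in4=1 in5=1:
t1 = NOR(in2, in1) = NOR(0, 0) = 1
t2 = NOR(t1, in2) = NOR(1, 0) = 0
t3 = NOR(t1, t2) = NOR(1, 0) = 0
t4 = AND(in3, t3) = AND(0, 0) = 0
t5 = AND(in5, t4) = AND(1, 0) = 0
t6 = AND(in4, t5) = AND(1, 0) = 0
t7 = NAND(t6, in0) = NAND(0, 0) = 1
t8 = XOR(t7, in1) = XOR(1, 0) = 1
t9 = XOR(t1, t8) = XOR(1, 1) = 0
So t8 = 1 and t9 = 0.

in0=0 in1=0 in2=0 in3=0 in4=1 in5=1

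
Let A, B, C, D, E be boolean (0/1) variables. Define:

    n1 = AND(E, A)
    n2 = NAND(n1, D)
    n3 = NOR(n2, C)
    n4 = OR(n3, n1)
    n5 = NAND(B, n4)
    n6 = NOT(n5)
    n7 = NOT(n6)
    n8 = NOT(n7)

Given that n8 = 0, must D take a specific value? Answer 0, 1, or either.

either

Both values of D occur among assignments with n8 = 0:
  D=0: A=0, B=0, C=0, D=0, E=0
  D=1: A=0, B=0, C=0, D=1, E=0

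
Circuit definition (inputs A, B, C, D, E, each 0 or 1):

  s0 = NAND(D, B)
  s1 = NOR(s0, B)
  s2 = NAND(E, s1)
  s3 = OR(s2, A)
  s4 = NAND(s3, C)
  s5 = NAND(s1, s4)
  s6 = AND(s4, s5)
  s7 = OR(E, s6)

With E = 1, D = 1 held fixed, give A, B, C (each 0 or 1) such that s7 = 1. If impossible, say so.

A=0 B=1 C=0

s7 = OR(E, s6) must be 1, so at least one of E, s6 is 1.
Check with E = 1, D = 1 and A=0, B=1, C=0:
s0 = NAND(D, B) = NAND(1, 1) = 0
s1 = NOR(s0, B) = NOR(0, 1) = 0
s2 = NAND(E, s1) = NAND(1, 0) = 1
s3 = OR(s2, A) = OR(1, 0) = 1
s4 = NAND(s3, C) = NAND(1, 0) = 1
s5 = NAND(s1, s4) = NAND(0, 1) = 1
s6 = AND(s4, s5) = AND(1, 1) = 1
s7 = OR(E, s6) = OR(1, 1) = 1
So s7 = 1.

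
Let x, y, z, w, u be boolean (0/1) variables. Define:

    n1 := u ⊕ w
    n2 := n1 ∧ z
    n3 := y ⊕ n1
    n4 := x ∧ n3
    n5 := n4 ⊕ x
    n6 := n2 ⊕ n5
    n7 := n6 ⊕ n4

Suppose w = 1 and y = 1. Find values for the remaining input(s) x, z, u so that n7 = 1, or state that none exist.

n7 = n6 ⊕ n4 must be 1, so n6 and n4 differ.
Check with w = 1 and y = 1 and x=1, z=0, u=0:
n1 = u ⊕ w = 0 ⊕ 1 = 1
n2 = n1 ∧ z = 1 ∧ 0 = 0
n3 = y ⊕ n1 = 1 ⊕ 1 = 0
n4 = x ∧ n3 = 1 ∧ 0 = 0
n5 = n4 ⊕ x = 0 ⊕ 1 = 1
n6 = n2 ⊕ n5 = 0 ⊕ 1 = 1
n7 = n6 ⊕ n4 = 1 ⊕ 0 = 1
So n7 = 1.

x=1, z=0, u=0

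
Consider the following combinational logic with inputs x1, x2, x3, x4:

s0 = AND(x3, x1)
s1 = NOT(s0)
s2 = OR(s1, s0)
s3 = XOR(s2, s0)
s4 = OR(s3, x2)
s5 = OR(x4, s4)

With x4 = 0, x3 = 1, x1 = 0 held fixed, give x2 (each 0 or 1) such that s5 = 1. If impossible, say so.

s5 = OR(x4, s4) must be 1, so at least one of x4, s4 is 1.
Check with x4 = 0, x3 = 1, x1 = 0 and x2=0:
s0 = AND(x3, x1) = AND(1, 0) = 0
s1 = NOT(s0) = NOT 0 = 1
s2 = OR(s1, s0) = OR(1, 0) = 1
s3 = XOR(s2, s0) = XOR(1, 0) = 1
s4 = OR(s3, x2) = OR(1, 0) = 1
s5 = OR(x4, s4) = OR(0, 1) = 1
So s5 = 1.

x2=0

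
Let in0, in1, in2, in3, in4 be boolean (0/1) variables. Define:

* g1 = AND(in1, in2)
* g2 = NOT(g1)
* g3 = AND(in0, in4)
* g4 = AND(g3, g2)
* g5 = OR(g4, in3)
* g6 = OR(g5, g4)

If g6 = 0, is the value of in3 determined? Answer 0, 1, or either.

g6 = OR(g5, g4) must be 0, so both g5 = 0 and g4 = 0.
g5 = OR(g4, in3) must be 0, so both g4 = 0 and in3 = 0.
g4 = AND(g3, g2) must be 0, so at least one of g3, g2 is 0.
Every assignment with g6 = 0 has in3 = 0; there are 13 such assignment(s).

0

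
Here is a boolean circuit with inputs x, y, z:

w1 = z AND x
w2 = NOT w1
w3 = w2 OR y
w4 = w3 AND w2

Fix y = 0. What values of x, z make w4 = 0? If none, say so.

x=1, z=1

Check with y = 0 and x=1, z=1:
w1 = z AND x = 1 AND 1 = 1
w2 = NOT w1 = NOT 1 = 0
w3 = w2 OR y = 0 OR 0 = 0
w4 = w3 AND w2 = 0 AND 0 = 0
So w4 = 0.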